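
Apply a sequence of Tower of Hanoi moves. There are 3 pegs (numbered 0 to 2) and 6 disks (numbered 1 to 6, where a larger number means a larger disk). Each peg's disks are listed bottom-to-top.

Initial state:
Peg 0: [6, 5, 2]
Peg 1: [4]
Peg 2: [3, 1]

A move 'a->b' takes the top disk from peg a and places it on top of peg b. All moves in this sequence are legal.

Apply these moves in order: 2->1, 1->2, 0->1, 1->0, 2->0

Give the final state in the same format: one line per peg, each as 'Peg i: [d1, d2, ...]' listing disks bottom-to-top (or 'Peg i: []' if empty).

After move 1 (2->1):
Peg 0: [6, 5, 2]
Peg 1: [4, 1]
Peg 2: [3]

After move 2 (1->2):
Peg 0: [6, 5, 2]
Peg 1: [4]
Peg 2: [3, 1]

After move 3 (0->1):
Peg 0: [6, 5]
Peg 1: [4, 2]
Peg 2: [3, 1]

After move 4 (1->0):
Peg 0: [6, 5, 2]
Peg 1: [4]
Peg 2: [3, 1]

After move 5 (2->0):
Peg 0: [6, 5, 2, 1]
Peg 1: [4]
Peg 2: [3]

Answer: Peg 0: [6, 5, 2, 1]
Peg 1: [4]
Peg 2: [3]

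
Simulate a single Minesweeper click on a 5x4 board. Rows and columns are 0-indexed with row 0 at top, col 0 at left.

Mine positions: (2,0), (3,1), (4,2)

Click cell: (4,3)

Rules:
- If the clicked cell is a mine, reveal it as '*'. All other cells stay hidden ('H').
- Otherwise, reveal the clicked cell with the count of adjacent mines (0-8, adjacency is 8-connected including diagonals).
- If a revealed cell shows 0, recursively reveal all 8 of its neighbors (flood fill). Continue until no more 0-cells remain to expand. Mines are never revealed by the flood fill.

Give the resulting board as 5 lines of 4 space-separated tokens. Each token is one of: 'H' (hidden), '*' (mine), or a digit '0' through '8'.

H H H H
H H H H
H H H H
H H H H
H H H 1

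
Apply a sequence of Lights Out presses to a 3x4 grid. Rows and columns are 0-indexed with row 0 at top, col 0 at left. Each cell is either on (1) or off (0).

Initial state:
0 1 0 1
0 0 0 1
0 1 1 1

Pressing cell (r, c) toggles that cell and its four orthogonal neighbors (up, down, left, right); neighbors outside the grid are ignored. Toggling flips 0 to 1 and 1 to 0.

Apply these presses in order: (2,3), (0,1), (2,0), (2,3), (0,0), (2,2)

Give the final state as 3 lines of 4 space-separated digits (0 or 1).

After press 1 at (2,3):
0 1 0 1
0 0 0 0
0 1 0 0

After press 2 at (0,1):
1 0 1 1
0 1 0 0
0 1 0 0

After press 3 at (2,0):
1 0 1 1
1 1 0 0
1 0 0 0

After press 4 at (2,3):
1 0 1 1
1 1 0 1
1 0 1 1

After press 5 at (0,0):
0 1 1 1
0 1 0 1
1 0 1 1

After press 6 at (2,2):
0 1 1 1
0 1 1 1
1 1 0 0

Answer: 0 1 1 1
0 1 1 1
1 1 0 0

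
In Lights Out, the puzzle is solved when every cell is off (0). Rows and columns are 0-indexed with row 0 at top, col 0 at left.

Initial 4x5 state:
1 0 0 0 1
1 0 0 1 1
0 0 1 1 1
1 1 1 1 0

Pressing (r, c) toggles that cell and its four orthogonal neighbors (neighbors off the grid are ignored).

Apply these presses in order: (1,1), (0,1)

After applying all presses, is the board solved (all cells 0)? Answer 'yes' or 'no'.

Answer: no

Derivation:
After press 1 at (1,1):
1 1 0 0 1
0 1 1 1 1
0 1 1 1 1
1 1 1 1 0

After press 2 at (0,1):
0 0 1 0 1
0 0 1 1 1
0 1 1 1 1
1 1 1 1 0

Lights still on: 13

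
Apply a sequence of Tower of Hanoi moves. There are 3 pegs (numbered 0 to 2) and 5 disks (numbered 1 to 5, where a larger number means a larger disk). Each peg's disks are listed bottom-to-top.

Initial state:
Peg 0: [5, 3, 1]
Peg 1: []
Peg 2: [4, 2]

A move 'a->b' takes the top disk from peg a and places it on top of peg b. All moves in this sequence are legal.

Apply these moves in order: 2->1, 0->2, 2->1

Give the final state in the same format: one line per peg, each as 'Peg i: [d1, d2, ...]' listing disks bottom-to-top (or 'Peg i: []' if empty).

Answer: Peg 0: [5, 3]
Peg 1: [2, 1]
Peg 2: [4]

Derivation:
After move 1 (2->1):
Peg 0: [5, 3, 1]
Peg 1: [2]
Peg 2: [4]

After move 2 (0->2):
Peg 0: [5, 3]
Peg 1: [2]
Peg 2: [4, 1]

After move 3 (2->1):
Peg 0: [5, 3]
Peg 1: [2, 1]
Peg 2: [4]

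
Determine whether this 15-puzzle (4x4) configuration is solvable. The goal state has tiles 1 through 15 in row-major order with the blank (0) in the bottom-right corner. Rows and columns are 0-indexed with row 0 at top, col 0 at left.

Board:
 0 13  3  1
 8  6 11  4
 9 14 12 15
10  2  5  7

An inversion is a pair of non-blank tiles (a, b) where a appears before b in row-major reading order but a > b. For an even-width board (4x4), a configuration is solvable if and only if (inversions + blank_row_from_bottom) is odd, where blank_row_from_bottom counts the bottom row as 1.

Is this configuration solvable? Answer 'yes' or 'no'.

Answer: no

Derivation:
Inversions: 48
Blank is in row 0 (0-indexed from top), which is row 4 counting from the bottom (bottom = 1).
48 + 4 = 52, which is even, so the puzzle is not solvable.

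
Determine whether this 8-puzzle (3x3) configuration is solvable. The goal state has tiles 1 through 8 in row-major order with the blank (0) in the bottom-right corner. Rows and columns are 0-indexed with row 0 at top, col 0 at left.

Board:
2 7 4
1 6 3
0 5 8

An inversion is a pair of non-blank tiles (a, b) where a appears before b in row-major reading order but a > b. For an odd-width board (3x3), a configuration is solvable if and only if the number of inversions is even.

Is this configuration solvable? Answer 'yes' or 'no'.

Inversions (pairs i<j in row-major order where tile[i] > tile[j] > 0): 10
10 is even, so the puzzle is solvable.

Answer: yes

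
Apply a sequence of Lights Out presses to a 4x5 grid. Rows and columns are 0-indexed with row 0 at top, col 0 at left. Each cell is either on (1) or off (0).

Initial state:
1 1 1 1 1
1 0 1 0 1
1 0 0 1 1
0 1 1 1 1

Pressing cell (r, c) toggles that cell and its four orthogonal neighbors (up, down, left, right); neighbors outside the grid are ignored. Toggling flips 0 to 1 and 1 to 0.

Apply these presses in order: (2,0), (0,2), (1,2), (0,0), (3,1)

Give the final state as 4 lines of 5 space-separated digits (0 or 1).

After press 1 at (2,0):
1 1 1 1 1
0 0 1 0 1
0 1 0 1 1
1 1 1 1 1

After press 2 at (0,2):
1 0 0 0 1
0 0 0 0 1
0 1 0 1 1
1 1 1 1 1

After press 3 at (1,2):
1 0 1 0 1
0 1 1 1 1
0 1 1 1 1
1 1 1 1 1

After press 4 at (0,0):
0 1 1 0 1
1 1 1 1 1
0 1 1 1 1
1 1 1 1 1

After press 5 at (3,1):
0 1 1 0 1
1 1 1 1 1
0 0 1 1 1
0 0 0 1 1

Answer: 0 1 1 0 1
1 1 1 1 1
0 0 1 1 1
0 0 0 1 1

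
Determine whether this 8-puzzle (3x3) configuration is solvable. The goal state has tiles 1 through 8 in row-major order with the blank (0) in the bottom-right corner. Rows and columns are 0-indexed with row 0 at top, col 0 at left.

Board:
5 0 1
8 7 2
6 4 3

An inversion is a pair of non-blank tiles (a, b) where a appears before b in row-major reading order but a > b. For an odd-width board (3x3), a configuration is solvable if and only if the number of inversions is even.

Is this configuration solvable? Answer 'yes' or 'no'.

Answer: yes

Derivation:
Inversions (pairs i<j in row-major order where tile[i] > tile[j] > 0): 16
16 is even, so the puzzle is solvable.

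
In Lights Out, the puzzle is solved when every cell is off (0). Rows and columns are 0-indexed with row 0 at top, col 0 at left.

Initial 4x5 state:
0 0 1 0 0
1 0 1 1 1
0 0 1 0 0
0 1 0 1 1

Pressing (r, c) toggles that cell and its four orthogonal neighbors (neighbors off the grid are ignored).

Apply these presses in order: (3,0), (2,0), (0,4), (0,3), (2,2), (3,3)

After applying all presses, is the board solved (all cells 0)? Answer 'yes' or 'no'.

After press 1 at (3,0):
0 0 1 0 0
1 0 1 1 1
1 0 1 0 0
1 0 0 1 1

After press 2 at (2,0):
0 0 1 0 0
0 0 1 1 1
0 1 1 0 0
0 0 0 1 1

After press 3 at (0,4):
0 0 1 1 1
0 0 1 1 0
0 1 1 0 0
0 0 0 1 1

After press 4 at (0,3):
0 0 0 0 0
0 0 1 0 0
0 1 1 0 0
0 0 0 1 1

After press 5 at (2,2):
0 0 0 0 0
0 0 0 0 0
0 0 0 1 0
0 0 1 1 1

After press 6 at (3,3):
0 0 0 0 0
0 0 0 0 0
0 0 0 0 0
0 0 0 0 0

Lights still on: 0

Answer: yes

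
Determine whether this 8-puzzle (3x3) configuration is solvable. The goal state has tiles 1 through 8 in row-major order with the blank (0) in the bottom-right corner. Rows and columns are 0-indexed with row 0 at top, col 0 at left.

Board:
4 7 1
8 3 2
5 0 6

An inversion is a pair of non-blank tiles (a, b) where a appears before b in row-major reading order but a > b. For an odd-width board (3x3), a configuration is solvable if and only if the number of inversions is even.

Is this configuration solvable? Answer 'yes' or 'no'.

Inversions (pairs i<j in row-major order where tile[i] > tile[j] > 0): 13
13 is odd, so the puzzle is not solvable.

Answer: no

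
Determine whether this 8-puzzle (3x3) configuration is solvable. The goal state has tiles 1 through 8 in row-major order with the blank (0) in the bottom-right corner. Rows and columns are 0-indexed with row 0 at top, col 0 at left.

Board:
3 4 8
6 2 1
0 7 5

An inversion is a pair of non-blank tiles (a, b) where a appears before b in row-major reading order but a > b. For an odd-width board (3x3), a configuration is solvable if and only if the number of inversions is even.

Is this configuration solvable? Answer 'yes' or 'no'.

Answer: yes

Derivation:
Inversions (pairs i<j in row-major order where tile[i] > tile[j] > 0): 14
14 is even, so the puzzle is solvable.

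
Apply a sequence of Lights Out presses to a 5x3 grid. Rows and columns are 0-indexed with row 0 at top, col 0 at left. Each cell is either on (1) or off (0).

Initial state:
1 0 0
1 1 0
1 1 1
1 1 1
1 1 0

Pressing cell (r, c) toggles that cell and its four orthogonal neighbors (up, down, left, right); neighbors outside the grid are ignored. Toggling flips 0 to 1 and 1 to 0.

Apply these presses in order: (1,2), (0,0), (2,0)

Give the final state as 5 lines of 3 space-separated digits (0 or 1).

After press 1 at (1,2):
1 0 1
1 0 1
1 1 0
1 1 1
1 1 0

After press 2 at (0,0):
0 1 1
0 0 1
1 1 0
1 1 1
1 1 0

After press 3 at (2,0):
0 1 1
1 0 1
0 0 0
0 1 1
1 1 0

Answer: 0 1 1
1 0 1
0 0 0
0 1 1
1 1 0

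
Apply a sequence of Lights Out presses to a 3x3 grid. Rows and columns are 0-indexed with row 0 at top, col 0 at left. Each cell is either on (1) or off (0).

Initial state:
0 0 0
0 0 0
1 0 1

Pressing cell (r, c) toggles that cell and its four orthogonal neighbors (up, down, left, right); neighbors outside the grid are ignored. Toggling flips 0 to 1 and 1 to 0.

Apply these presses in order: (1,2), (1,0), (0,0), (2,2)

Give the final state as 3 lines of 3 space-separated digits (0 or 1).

After press 1 at (1,2):
0 0 1
0 1 1
1 0 0

After press 2 at (1,0):
1 0 1
1 0 1
0 0 0

After press 3 at (0,0):
0 1 1
0 0 1
0 0 0

After press 4 at (2,2):
0 1 1
0 0 0
0 1 1

Answer: 0 1 1
0 0 0
0 1 1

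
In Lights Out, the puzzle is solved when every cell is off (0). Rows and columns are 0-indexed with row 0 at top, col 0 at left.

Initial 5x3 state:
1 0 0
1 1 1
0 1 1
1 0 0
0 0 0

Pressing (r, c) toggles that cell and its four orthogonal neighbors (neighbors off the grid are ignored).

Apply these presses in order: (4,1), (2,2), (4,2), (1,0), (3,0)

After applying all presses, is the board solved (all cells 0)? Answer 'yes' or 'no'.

After press 1 at (4,1):
1 0 0
1 1 1
0 1 1
1 1 0
1 1 1

After press 2 at (2,2):
1 0 0
1 1 0
0 0 0
1 1 1
1 1 1

After press 3 at (4,2):
1 0 0
1 1 0
0 0 0
1 1 0
1 0 0

After press 4 at (1,0):
0 0 0
0 0 0
1 0 0
1 1 0
1 0 0

After press 5 at (3,0):
0 0 0
0 0 0
0 0 0
0 0 0
0 0 0

Lights still on: 0

Answer: yes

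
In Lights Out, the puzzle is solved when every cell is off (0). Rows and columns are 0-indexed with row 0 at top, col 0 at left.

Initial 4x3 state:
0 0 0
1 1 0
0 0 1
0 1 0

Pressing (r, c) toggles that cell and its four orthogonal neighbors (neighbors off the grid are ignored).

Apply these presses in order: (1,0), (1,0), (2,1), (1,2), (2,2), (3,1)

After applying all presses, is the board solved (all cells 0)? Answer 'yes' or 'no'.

After press 1 at (1,0):
1 0 0
0 0 0
1 0 1
0 1 0

After press 2 at (1,0):
0 0 0
1 1 0
0 0 1
0 1 0

After press 3 at (2,1):
0 0 0
1 0 0
1 1 0
0 0 0

After press 4 at (1,2):
0 0 1
1 1 1
1 1 1
0 0 0

After press 5 at (2,2):
0 0 1
1 1 0
1 0 0
0 0 1

After press 6 at (3,1):
0 0 1
1 1 0
1 1 0
1 1 0

Lights still on: 7

Answer: no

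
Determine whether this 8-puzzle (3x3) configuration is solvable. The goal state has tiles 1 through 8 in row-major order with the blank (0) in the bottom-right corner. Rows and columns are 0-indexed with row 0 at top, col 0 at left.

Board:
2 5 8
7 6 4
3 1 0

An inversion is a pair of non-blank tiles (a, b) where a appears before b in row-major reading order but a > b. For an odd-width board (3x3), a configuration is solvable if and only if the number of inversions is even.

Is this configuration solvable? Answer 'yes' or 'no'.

Inversions (pairs i<j in row-major order where tile[i] > tile[j] > 0): 19
19 is odd, so the puzzle is not solvable.

Answer: no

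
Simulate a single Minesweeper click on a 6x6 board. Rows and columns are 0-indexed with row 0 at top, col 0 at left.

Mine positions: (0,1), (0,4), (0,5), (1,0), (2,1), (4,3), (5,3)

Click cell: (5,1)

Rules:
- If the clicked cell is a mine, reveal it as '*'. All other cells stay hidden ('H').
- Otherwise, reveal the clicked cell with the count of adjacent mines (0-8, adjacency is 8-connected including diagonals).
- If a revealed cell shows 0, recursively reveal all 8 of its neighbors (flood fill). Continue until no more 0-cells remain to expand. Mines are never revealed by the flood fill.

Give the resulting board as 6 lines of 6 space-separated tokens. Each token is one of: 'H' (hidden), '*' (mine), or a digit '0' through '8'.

H H H H H H
H H H H H H
H H H H H H
1 1 2 H H H
0 0 2 H H H
0 0 2 H H H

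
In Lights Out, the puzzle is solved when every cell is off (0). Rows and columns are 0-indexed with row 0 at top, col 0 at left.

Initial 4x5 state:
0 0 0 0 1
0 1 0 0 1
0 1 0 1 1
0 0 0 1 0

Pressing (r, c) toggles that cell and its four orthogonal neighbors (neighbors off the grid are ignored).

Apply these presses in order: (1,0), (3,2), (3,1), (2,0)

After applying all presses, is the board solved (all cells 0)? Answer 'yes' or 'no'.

Answer: no

Derivation:
After press 1 at (1,0):
1 0 0 0 1
1 0 0 0 1
1 1 0 1 1
0 0 0 1 0

After press 2 at (3,2):
1 0 0 0 1
1 0 0 0 1
1 1 1 1 1
0 1 1 0 0

After press 3 at (3,1):
1 0 0 0 1
1 0 0 0 1
1 0 1 1 1
1 0 0 0 0

After press 4 at (2,0):
1 0 0 0 1
0 0 0 0 1
0 1 1 1 1
0 0 0 0 0

Lights still on: 7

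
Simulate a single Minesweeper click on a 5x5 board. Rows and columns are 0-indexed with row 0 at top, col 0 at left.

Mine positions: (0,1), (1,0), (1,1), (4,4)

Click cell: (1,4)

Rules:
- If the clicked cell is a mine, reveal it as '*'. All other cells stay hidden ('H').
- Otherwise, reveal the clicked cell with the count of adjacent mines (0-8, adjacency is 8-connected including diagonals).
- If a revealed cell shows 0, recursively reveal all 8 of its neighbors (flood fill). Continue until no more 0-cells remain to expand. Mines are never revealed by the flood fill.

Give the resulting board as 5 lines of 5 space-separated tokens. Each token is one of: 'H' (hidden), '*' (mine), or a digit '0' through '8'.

H H 2 0 0
H H 2 0 0
2 2 1 0 0
0 0 0 1 1
0 0 0 1 H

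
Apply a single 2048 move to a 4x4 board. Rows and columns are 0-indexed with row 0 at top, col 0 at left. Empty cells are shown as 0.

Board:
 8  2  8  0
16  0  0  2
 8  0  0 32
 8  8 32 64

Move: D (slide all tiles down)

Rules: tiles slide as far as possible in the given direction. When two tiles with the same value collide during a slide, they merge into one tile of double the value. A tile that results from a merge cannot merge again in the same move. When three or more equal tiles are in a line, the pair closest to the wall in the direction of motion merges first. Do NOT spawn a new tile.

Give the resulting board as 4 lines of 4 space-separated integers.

Answer:  0  0  0  0
 8  0  0  2
16  2  8 32
16  8 32 64

Derivation:
Slide down:
col 0: [8, 16, 8, 8] -> [0, 8, 16, 16]
col 1: [2, 0, 0, 8] -> [0, 0, 2, 8]
col 2: [8, 0, 0, 32] -> [0, 0, 8, 32]
col 3: [0, 2, 32, 64] -> [0, 2, 32, 64]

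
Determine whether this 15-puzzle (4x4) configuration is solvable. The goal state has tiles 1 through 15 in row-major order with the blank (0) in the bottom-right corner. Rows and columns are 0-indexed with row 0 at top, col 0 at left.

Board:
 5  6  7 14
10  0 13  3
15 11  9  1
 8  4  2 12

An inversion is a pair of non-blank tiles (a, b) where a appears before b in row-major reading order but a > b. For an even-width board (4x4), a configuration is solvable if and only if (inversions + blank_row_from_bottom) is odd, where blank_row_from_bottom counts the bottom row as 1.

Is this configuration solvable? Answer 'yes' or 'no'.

Answer: no

Derivation:
Inversions: 57
Blank is in row 1 (0-indexed from top), which is row 3 counting from the bottom (bottom = 1).
57 + 3 = 60, which is even, so the puzzle is not solvable.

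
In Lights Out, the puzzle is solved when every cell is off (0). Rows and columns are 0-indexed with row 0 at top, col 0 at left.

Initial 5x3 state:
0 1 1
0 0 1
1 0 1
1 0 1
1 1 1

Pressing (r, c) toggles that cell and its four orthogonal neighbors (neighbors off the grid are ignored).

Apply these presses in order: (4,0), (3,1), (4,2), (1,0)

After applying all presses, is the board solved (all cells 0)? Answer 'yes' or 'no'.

After press 1 at (4,0):
0 1 1
0 0 1
1 0 1
0 0 1
0 0 1

After press 2 at (3,1):
0 1 1
0 0 1
1 1 1
1 1 0
0 1 1

After press 3 at (4,2):
0 1 1
0 0 1
1 1 1
1 1 1
0 0 0

After press 4 at (1,0):
1 1 1
1 1 1
0 1 1
1 1 1
0 0 0

Lights still on: 11

Answer: no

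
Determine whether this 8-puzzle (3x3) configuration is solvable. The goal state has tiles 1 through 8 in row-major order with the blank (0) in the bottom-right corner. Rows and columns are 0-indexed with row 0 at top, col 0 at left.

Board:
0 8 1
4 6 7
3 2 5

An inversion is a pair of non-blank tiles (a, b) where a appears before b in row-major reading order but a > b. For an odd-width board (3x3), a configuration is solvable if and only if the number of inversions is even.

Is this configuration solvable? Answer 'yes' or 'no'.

Inversions (pairs i<j in row-major order where tile[i] > tile[j] > 0): 16
16 is even, so the puzzle is solvable.

Answer: yes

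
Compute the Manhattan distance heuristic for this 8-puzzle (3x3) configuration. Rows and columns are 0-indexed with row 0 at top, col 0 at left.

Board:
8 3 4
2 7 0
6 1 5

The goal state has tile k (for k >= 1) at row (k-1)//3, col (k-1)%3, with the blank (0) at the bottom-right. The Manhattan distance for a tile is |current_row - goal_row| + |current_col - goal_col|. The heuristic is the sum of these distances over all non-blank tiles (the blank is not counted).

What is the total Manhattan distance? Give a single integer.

Tile 8: (0,0)->(2,1) = 3
Tile 3: (0,1)->(0,2) = 1
Tile 4: (0,2)->(1,0) = 3
Tile 2: (1,0)->(0,1) = 2
Tile 7: (1,1)->(2,0) = 2
Tile 6: (2,0)->(1,2) = 3
Tile 1: (2,1)->(0,0) = 3
Tile 5: (2,2)->(1,1) = 2
Sum: 3 + 1 + 3 + 2 + 2 + 3 + 3 + 2 = 19

Answer: 19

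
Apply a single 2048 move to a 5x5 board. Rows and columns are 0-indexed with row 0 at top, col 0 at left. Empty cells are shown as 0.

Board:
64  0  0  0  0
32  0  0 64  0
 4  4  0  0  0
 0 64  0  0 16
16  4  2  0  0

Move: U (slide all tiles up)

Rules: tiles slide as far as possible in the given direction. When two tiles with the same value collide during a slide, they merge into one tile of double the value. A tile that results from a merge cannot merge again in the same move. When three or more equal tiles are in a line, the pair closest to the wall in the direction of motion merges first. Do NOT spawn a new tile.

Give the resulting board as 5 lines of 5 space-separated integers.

Slide up:
col 0: [64, 32, 4, 0, 16] -> [64, 32, 4, 16, 0]
col 1: [0, 0, 4, 64, 4] -> [4, 64, 4, 0, 0]
col 2: [0, 0, 0, 0, 2] -> [2, 0, 0, 0, 0]
col 3: [0, 64, 0, 0, 0] -> [64, 0, 0, 0, 0]
col 4: [0, 0, 0, 16, 0] -> [16, 0, 0, 0, 0]

Answer: 64  4  2 64 16
32 64  0  0  0
 4  4  0  0  0
16  0  0  0  0
 0  0  0  0  0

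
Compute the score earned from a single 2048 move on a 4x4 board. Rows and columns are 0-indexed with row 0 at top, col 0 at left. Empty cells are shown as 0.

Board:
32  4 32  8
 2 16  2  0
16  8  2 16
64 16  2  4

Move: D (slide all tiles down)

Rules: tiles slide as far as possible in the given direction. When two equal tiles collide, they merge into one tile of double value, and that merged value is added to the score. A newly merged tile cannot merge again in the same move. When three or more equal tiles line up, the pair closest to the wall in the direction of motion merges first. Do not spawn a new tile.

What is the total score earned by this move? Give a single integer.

Answer: 4

Derivation:
Slide down:
col 0: [32, 2, 16, 64] -> [32, 2, 16, 64]  score +0 (running 0)
col 1: [4, 16, 8, 16] -> [4, 16, 8, 16]  score +0 (running 0)
col 2: [32, 2, 2, 2] -> [0, 32, 2, 4]  score +4 (running 4)
col 3: [8, 0, 16, 4] -> [0, 8, 16, 4]  score +0 (running 4)
Board after move:
32  4  0  0
 2 16 32  8
16  8  2 16
64 16  4  4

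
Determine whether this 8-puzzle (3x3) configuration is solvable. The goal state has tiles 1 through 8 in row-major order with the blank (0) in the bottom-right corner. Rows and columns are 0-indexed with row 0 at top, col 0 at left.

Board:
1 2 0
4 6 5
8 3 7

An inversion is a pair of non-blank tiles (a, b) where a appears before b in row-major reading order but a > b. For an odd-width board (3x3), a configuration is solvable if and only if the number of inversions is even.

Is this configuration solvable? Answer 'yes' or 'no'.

Answer: yes

Derivation:
Inversions (pairs i<j in row-major order where tile[i] > tile[j] > 0): 6
6 is even, so the puzzle is solvable.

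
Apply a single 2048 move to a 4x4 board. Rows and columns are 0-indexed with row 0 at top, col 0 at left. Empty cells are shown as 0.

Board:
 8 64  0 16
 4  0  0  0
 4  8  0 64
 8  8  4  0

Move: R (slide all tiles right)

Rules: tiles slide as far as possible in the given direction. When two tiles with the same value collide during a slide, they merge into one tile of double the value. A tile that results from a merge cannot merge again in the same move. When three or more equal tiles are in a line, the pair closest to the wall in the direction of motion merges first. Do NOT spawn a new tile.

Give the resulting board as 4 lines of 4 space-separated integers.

Answer:  0  8 64 16
 0  0  0  4
 0  4  8 64
 0  0 16  4

Derivation:
Slide right:
row 0: [8, 64, 0, 16] -> [0, 8, 64, 16]
row 1: [4, 0, 0, 0] -> [0, 0, 0, 4]
row 2: [4, 8, 0, 64] -> [0, 4, 8, 64]
row 3: [8, 8, 4, 0] -> [0, 0, 16, 4]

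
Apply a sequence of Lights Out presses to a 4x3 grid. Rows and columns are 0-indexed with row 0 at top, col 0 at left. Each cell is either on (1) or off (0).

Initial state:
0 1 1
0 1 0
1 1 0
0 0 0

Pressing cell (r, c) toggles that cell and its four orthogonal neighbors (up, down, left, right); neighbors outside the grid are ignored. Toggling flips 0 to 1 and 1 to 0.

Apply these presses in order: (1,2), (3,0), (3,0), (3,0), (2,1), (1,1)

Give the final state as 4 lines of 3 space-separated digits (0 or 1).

Answer: 0 0 0
1 0 0
1 1 0
1 0 0

Derivation:
After press 1 at (1,2):
0 1 0
0 0 1
1 1 1
0 0 0

After press 2 at (3,0):
0 1 0
0 0 1
0 1 1
1 1 0

After press 3 at (3,0):
0 1 0
0 0 1
1 1 1
0 0 0

After press 4 at (3,0):
0 1 0
0 0 1
0 1 1
1 1 0

After press 5 at (2,1):
0 1 0
0 1 1
1 0 0
1 0 0

After press 6 at (1,1):
0 0 0
1 0 0
1 1 0
1 0 0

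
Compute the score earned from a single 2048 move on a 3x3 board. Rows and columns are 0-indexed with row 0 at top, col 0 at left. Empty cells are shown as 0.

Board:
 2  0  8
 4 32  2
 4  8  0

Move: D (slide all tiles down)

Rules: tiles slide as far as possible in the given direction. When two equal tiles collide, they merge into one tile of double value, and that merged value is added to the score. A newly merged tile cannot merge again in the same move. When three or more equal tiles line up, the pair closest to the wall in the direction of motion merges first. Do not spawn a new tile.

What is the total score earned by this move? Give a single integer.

Slide down:
col 0: [2, 4, 4] -> [0, 2, 8]  score +8 (running 8)
col 1: [0, 32, 8] -> [0, 32, 8]  score +0 (running 8)
col 2: [8, 2, 0] -> [0, 8, 2]  score +0 (running 8)
Board after move:
 0  0  0
 2 32  8
 8  8  2

Answer: 8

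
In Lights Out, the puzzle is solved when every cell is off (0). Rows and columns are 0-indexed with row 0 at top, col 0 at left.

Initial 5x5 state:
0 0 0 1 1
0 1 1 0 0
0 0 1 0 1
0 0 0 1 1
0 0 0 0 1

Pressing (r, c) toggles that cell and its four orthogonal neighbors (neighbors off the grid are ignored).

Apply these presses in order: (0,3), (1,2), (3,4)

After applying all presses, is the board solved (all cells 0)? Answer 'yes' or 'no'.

After press 1 at (0,3):
0 0 1 0 0
0 1 1 1 0
0 0 1 0 1
0 0 0 1 1
0 0 0 0 1

After press 2 at (1,2):
0 0 0 0 0
0 0 0 0 0
0 0 0 0 1
0 0 0 1 1
0 0 0 0 1

After press 3 at (3,4):
0 0 0 0 0
0 0 0 0 0
0 0 0 0 0
0 0 0 0 0
0 0 0 0 0

Lights still on: 0

Answer: yes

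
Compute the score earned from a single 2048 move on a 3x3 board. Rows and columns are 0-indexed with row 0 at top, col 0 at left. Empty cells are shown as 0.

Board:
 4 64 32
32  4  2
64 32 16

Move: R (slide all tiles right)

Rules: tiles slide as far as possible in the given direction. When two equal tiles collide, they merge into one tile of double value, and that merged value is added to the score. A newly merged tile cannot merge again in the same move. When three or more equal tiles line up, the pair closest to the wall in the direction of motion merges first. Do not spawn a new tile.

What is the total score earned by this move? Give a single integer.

Answer: 0

Derivation:
Slide right:
row 0: [4, 64, 32] -> [4, 64, 32]  score +0 (running 0)
row 1: [32, 4, 2] -> [32, 4, 2]  score +0 (running 0)
row 2: [64, 32, 16] -> [64, 32, 16]  score +0 (running 0)
Board after move:
 4 64 32
32  4  2
64 32 16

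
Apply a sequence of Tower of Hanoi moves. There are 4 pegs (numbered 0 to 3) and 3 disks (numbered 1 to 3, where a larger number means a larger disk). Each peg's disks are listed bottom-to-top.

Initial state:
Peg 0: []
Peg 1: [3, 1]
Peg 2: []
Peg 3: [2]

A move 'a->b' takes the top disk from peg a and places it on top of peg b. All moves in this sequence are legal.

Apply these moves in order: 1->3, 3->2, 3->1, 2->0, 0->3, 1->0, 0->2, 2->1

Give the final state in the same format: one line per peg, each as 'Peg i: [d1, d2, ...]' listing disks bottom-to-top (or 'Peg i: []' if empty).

Answer: Peg 0: []
Peg 1: [3, 2]
Peg 2: []
Peg 3: [1]

Derivation:
After move 1 (1->3):
Peg 0: []
Peg 1: [3]
Peg 2: []
Peg 3: [2, 1]

After move 2 (3->2):
Peg 0: []
Peg 1: [3]
Peg 2: [1]
Peg 3: [2]

After move 3 (3->1):
Peg 0: []
Peg 1: [3, 2]
Peg 2: [1]
Peg 3: []

After move 4 (2->0):
Peg 0: [1]
Peg 1: [3, 2]
Peg 2: []
Peg 3: []

After move 5 (0->3):
Peg 0: []
Peg 1: [3, 2]
Peg 2: []
Peg 3: [1]

After move 6 (1->0):
Peg 0: [2]
Peg 1: [3]
Peg 2: []
Peg 3: [1]

After move 7 (0->2):
Peg 0: []
Peg 1: [3]
Peg 2: [2]
Peg 3: [1]

After move 8 (2->1):
Peg 0: []
Peg 1: [3, 2]
Peg 2: []
Peg 3: [1]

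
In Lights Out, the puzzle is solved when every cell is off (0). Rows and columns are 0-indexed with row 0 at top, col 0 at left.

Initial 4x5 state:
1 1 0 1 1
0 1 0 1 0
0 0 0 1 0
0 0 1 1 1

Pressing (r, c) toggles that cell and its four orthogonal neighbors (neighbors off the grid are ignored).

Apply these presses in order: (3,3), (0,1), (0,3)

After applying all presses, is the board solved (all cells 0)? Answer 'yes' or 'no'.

Answer: yes

Derivation:
After press 1 at (3,3):
1 1 0 1 1
0 1 0 1 0
0 0 0 0 0
0 0 0 0 0

After press 2 at (0,1):
0 0 1 1 1
0 0 0 1 0
0 0 0 0 0
0 0 0 0 0

After press 3 at (0,3):
0 0 0 0 0
0 0 0 0 0
0 0 0 0 0
0 0 0 0 0

Lights still on: 0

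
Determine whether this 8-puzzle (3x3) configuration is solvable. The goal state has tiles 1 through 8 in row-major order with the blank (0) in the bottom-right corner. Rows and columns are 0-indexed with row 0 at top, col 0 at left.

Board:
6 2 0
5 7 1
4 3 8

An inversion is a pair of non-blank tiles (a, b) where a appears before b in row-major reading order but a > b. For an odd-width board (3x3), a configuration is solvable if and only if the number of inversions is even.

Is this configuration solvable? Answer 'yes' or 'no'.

Answer: no

Derivation:
Inversions (pairs i<j in row-major order where tile[i] > tile[j] > 0): 13
13 is odd, so the puzzle is not solvable.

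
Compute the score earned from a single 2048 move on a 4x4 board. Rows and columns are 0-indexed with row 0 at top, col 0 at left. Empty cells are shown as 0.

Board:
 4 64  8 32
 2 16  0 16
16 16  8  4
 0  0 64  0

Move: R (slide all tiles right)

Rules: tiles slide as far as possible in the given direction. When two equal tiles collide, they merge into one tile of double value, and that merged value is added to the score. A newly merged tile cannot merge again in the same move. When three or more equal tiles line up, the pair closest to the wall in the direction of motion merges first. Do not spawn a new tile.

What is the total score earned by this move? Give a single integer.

Answer: 64

Derivation:
Slide right:
row 0: [4, 64, 8, 32] -> [4, 64, 8, 32]  score +0 (running 0)
row 1: [2, 16, 0, 16] -> [0, 0, 2, 32]  score +32 (running 32)
row 2: [16, 16, 8, 4] -> [0, 32, 8, 4]  score +32 (running 64)
row 3: [0, 0, 64, 0] -> [0, 0, 0, 64]  score +0 (running 64)
Board after move:
 4 64  8 32
 0  0  2 32
 0 32  8  4
 0  0  0 64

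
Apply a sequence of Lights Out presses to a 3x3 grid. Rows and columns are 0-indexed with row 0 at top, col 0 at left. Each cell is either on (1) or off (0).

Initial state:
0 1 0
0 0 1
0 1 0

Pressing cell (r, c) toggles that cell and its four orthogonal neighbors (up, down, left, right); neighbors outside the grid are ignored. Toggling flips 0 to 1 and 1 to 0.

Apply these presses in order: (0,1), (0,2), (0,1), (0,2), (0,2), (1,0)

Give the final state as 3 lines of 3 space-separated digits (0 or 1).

Answer: 1 0 1
1 1 0
1 1 0

Derivation:
After press 1 at (0,1):
1 0 1
0 1 1
0 1 0

After press 2 at (0,2):
1 1 0
0 1 0
0 1 0

After press 3 at (0,1):
0 0 1
0 0 0
0 1 0

After press 4 at (0,2):
0 1 0
0 0 1
0 1 0

After press 5 at (0,2):
0 0 1
0 0 0
0 1 0

After press 6 at (1,0):
1 0 1
1 1 0
1 1 0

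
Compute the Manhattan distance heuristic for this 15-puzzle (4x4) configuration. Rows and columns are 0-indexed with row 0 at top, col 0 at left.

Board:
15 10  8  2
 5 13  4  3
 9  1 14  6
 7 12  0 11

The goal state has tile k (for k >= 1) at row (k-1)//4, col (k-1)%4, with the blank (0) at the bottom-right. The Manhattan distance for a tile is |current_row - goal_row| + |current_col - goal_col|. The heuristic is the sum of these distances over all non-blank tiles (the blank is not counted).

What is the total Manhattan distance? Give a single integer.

Answer: 35

Derivation:
Tile 15: (0,0)->(3,2) = 5
Tile 10: (0,1)->(2,1) = 2
Tile 8: (0,2)->(1,3) = 2
Tile 2: (0,3)->(0,1) = 2
Tile 5: (1,0)->(1,0) = 0
Tile 13: (1,1)->(3,0) = 3
Tile 4: (1,2)->(0,3) = 2
Tile 3: (1,3)->(0,2) = 2
Tile 9: (2,0)->(2,0) = 0
Tile 1: (2,1)->(0,0) = 3
Tile 14: (2,2)->(3,1) = 2
Tile 6: (2,3)->(1,1) = 3
Tile 7: (3,0)->(1,2) = 4
Tile 12: (3,1)->(2,3) = 3
Tile 11: (3,3)->(2,2) = 2
Sum: 5 + 2 + 2 + 2 + 0 + 3 + 2 + 2 + 0 + 3 + 2 + 3 + 4 + 3 + 2 = 35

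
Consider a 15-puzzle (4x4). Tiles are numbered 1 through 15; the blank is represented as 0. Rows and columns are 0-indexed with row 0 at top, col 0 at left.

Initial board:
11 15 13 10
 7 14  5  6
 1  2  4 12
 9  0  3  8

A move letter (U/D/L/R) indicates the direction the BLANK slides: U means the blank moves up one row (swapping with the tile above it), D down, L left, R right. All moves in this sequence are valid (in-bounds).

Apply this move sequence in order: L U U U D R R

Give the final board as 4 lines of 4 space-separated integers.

After move 1 (L):
11 15 13 10
 7 14  5  6
 1  2  4 12
 0  9  3  8

After move 2 (U):
11 15 13 10
 7 14  5  6
 0  2  4 12
 1  9  3  8

After move 3 (U):
11 15 13 10
 0 14  5  6
 7  2  4 12
 1  9  3  8

After move 4 (U):
 0 15 13 10
11 14  5  6
 7  2  4 12
 1  9  3  8

After move 5 (D):
11 15 13 10
 0 14  5  6
 7  2  4 12
 1  9  3  8

After move 6 (R):
11 15 13 10
14  0  5  6
 7  2  4 12
 1  9  3  8

After move 7 (R):
11 15 13 10
14  5  0  6
 7  2  4 12
 1  9  3  8

Answer: 11 15 13 10
14  5  0  6
 7  2  4 12
 1  9  3  8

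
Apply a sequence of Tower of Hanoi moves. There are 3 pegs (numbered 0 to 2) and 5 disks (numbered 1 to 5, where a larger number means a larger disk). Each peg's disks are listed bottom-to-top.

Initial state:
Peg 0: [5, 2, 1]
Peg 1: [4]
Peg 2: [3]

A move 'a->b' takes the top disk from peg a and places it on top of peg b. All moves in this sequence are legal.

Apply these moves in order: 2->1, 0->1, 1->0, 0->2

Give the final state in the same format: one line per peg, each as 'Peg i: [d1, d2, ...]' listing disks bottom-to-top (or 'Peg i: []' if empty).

After move 1 (2->1):
Peg 0: [5, 2, 1]
Peg 1: [4, 3]
Peg 2: []

After move 2 (0->1):
Peg 0: [5, 2]
Peg 1: [4, 3, 1]
Peg 2: []

After move 3 (1->0):
Peg 0: [5, 2, 1]
Peg 1: [4, 3]
Peg 2: []

After move 4 (0->2):
Peg 0: [5, 2]
Peg 1: [4, 3]
Peg 2: [1]

Answer: Peg 0: [5, 2]
Peg 1: [4, 3]
Peg 2: [1]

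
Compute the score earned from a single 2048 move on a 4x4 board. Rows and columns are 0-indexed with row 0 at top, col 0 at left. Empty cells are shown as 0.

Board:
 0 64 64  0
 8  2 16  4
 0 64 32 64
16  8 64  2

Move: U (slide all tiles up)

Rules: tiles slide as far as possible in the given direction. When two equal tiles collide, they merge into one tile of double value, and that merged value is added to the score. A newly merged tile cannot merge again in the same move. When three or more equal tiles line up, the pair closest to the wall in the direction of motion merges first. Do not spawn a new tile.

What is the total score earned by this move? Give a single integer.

Slide up:
col 0: [0, 8, 0, 16] -> [8, 16, 0, 0]  score +0 (running 0)
col 1: [64, 2, 64, 8] -> [64, 2, 64, 8]  score +0 (running 0)
col 2: [64, 16, 32, 64] -> [64, 16, 32, 64]  score +0 (running 0)
col 3: [0, 4, 64, 2] -> [4, 64, 2, 0]  score +0 (running 0)
Board after move:
 8 64 64  4
16  2 16 64
 0 64 32  2
 0  8 64  0

Answer: 0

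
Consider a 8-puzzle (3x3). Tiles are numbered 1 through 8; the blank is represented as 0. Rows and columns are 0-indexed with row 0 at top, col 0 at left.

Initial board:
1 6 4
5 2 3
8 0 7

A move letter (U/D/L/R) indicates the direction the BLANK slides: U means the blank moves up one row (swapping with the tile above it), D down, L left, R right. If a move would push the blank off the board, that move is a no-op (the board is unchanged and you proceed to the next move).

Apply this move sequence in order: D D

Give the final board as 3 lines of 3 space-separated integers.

After move 1 (D):
1 6 4
5 2 3
8 0 7

After move 2 (D):
1 6 4
5 2 3
8 0 7

Answer: 1 6 4
5 2 3
8 0 7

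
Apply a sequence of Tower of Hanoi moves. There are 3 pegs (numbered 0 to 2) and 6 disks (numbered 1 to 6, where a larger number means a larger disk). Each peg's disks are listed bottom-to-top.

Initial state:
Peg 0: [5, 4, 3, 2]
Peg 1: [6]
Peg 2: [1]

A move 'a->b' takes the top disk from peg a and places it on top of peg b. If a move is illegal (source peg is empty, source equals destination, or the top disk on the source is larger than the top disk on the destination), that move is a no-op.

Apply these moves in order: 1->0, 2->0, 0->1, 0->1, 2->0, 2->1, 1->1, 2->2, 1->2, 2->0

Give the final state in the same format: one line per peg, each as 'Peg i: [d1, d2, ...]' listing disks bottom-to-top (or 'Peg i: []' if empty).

After move 1 (1->0):
Peg 0: [5, 4, 3, 2]
Peg 1: [6]
Peg 2: [1]

After move 2 (2->0):
Peg 0: [5, 4, 3, 2, 1]
Peg 1: [6]
Peg 2: []

After move 3 (0->1):
Peg 0: [5, 4, 3, 2]
Peg 1: [6, 1]
Peg 2: []

After move 4 (0->1):
Peg 0: [5, 4, 3, 2]
Peg 1: [6, 1]
Peg 2: []

After move 5 (2->0):
Peg 0: [5, 4, 3, 2]
Peg 1: [6, 1]
Peg 2: []

After move 6 (2->1):
Peg 0: [5, 4, 3, 2]
Peg 1: [6, 1]
Peg 2: []

After move 7 (1->1):
Peg 0: [5, 4, 3, 2]
Peg 1: [6, 1]
Peg 2: []

After move 8 (2->2):
Peg 0: [5, 4, 3, 2]
Peg 1: [6, 1]
Peg 2: []

After move 9 (1->2):
Peg 0: [5, 4, 3, 2]
Peg 1: [6]
Peg 2: [1]

After move 10 (2->0):
Peg 0: [5, 4, 3, 2, 1]
Peg 1: [6]
Peg 2: []

Answer: Peg 0: [5, 4, 3, 2, 1]
Peg 1: [6]
Peg 2: []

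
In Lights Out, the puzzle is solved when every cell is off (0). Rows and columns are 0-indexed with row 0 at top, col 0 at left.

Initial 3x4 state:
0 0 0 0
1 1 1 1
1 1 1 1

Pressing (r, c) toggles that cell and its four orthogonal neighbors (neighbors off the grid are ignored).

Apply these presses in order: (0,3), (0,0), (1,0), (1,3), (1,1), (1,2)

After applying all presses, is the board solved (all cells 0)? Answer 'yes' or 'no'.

After press 1 at (0,3):
0 0 1 1
1 1 1 0
1 1 1 1

After press 2 at (0,0):
1 1 1 1
0 1 1 0
1 1 1 1

After press 3 at (1,0):
0 1 1 1
1 0 1 0
0 1 1 1

After press 4 at (1,3):
0 1 1 0
1 0 0 1
0 1 1 0

After press 5 at (1,1):
0 0 1 0
0 1 1 1
0 0 1 0

After press 6 at (1,2):
0 0 0 0
0 0 0 0
0 0 0 0

Lights still on: 0

Answer: yes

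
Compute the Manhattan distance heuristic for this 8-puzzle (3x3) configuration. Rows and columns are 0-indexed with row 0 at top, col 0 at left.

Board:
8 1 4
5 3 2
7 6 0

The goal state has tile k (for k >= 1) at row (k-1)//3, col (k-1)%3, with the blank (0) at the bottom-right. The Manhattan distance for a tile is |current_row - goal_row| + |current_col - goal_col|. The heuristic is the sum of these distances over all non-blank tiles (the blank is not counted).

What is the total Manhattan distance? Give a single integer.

Answer: 14

Derivation:
Tile 8: (0,0)->(2,1) = 3
Tile 1: (0,1)->(0,0) = 1
Tile 4: (0,2)->(1,0) = 3
Tile 5: (1,0)->(1,1) = 1
Tile 3: (1,1)->(0,2) = 2
Tile 2: (1,2)->(0,1) = 2
Tile 7: (2,0)->(2,0) = 0
Tile 6: (2,1)->(1,2) = 2
Sum: 3 + 1 + 3 + 1 + 2 + 2 + 0 + 2 = 14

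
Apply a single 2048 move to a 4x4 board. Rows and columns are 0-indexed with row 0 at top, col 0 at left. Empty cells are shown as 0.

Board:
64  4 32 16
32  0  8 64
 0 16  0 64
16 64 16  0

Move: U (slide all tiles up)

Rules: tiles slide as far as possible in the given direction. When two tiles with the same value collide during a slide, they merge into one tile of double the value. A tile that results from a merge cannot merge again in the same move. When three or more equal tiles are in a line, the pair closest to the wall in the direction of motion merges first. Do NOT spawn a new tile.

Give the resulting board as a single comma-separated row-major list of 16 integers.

Slide up:
col 0: [64, 32, 0, 16] -> [64, 32, 16, 0]
col 1: [4, 0, 16, 64] -> [4, 16, 64, 0]
col 2: [32, 8, 0, 16] -> [32, 8, 16, 0]
col 3: [16, 64, 64, 0] -> [16, 128, 0, 0]

Answer: 64, 4, 32, 16, 32, 16, 8, 128, 16, 64, 16, 0, 0, 0, 0, 0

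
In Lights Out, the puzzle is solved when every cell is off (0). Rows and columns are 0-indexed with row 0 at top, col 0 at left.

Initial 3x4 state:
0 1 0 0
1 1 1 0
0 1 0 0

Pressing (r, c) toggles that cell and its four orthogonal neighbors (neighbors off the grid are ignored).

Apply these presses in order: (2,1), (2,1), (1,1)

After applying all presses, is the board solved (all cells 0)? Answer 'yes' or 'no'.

Answer: yes

Derivation:
After press 1 at (2,1):
0 1 0 0
1 0 1 0
1 0 1 0

After press 2 at (2,1):
0 1 0 0
1 1 1 0
0 1 0 0

After press 3 at (1,1):
0 0 0 0
0 0 0 0
0 0 0 0

Lights still on: 0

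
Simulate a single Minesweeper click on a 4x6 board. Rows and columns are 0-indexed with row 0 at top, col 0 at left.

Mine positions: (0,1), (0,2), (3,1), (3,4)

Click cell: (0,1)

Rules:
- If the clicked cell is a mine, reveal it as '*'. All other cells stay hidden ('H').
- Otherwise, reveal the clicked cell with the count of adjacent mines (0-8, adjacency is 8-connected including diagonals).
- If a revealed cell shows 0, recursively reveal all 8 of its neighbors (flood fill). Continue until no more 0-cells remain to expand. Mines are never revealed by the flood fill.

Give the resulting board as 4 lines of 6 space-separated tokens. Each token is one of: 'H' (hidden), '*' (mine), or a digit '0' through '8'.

H * H H H H
H H H H H H
H H H H H H
H H H H H H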